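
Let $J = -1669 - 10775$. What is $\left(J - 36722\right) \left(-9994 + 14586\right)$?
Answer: $-225770272$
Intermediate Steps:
$J = -12444$
$\left(J - 36722\right) \left(-9994 + 14586\right) = \left(-12444 - 36722\right) \left(-9994 + 14586\right) = \left(-12444 - 36722\right) 4592 = \left(-49166\right) 4592 = -225770272$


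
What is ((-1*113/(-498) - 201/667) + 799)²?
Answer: 70424372016072649/110334251556 ≈ 6.3828e+5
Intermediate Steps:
((-1*113/(-498) - 201/667) + 799)² = ((-113*(-1/498) - 201*1/667) + 799)² = ((113/498 - 201/667) + 799)² = (-24727/332166 + 799)² = (265375907/332166)² = 70424372016072649/110334251556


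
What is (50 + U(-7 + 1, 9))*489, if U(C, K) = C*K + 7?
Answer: 1467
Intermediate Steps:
U(C, K) = 7 + C*K
(50 + U(-7 + 1, 9))*489 = (50 + (7 + (-7 + 1)*9))*489 = (50 + (7 - 6*9))*489 = (50 + (7 - 54))*489 = (50 - 47)*489 = 3*489 = 1467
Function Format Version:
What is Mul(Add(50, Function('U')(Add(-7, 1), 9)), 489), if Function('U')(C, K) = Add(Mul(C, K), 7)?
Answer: 1467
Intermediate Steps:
Function('U')(C, K) = Add(7, Mul(C, K))
Mul(Add(50, Function('U')(Add(-7, 1), 9)), 489) = Mul(Add(50, Add(7, Mul(Add(-7, 1), 9))), 489) = Mul(Add(50, Add(7, Mul(-6, 9))), 489) = Mul(Add(50, Add(7, -54)), 489) = Mul(Add(50, -47), 489) = Mul(3, 489) = 1467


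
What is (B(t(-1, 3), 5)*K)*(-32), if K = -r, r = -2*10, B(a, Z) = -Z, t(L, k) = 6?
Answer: 3200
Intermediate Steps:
r = -20
K = 20 (K = -1*(-20) = 20)
(B(t(-1, 3), 5)*K)*(-32) = (-1*5*20)*(-32) = -5*20*(-32) = -100*(-32) = 3200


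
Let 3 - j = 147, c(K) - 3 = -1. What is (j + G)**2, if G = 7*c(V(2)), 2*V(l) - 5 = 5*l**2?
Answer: 16900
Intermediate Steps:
V(l) = 5/2 + 5*l**2/2 (V(l) = 5/2 + (5*l**2)/2 = 5/2 + 5*l**2/2)
c(K) = 2 (c(K) = 3 - 1 = 2)
j = -144 (j = 3 - 1*147 = 3 - 147 = -144)
G = 14 (G = 7*2 = 14)
(j + G)**2 = (-144 + 14)**2 = (-130)**2 = 16900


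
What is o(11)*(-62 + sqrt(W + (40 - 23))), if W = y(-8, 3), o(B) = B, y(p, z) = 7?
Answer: -682 + 22*sqrt(6) ≈ -628.11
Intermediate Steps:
W = 7
o(11)*(-62 + sqrt(W + (40 - 23))) = 11*(-62 + sqrt(7 + (40 - 23))) = 11*(-62 + sqrt(7 + 17)) = 11*(-62 + sqrt(24)) = 11*(-62 + 2*sqrt(6)) = -682 + 22*sqrt(6)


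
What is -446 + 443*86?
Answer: 37652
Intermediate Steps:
-446 + 443*86 = -446 + 38098 = 37652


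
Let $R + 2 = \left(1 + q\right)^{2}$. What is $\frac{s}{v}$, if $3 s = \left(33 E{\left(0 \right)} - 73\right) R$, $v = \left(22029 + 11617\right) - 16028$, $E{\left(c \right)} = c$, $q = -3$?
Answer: $- \frac{73}{26427} \approx -0.0027623$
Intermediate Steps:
$R = 2$ ($R = -2 + \left(1 - 3\right)^{2} = -2 + \left(-2\right)^{2} = -2 + 4 = 2$)
$v = 17618$ ($v = 33646 - 16028 = 17618$)
$s = - \frac{146}{3}$ ($s = \frac{\left(33 \cdot 0 - 73\right) 2}{3} = \frac{\left(0 - 73\right) 2}{3} = \frac{\left(-73\right) 2}{3} = \frac{1}{3} \left(-146\right) = - \frac{146}{3} \approx -48.667$)
$\frac{s}{v} = - \frac{146}{3 \cdot 17618} = \left(- \frac{146}{3}\right) \frac{1}{17618} = - \frac{73}{26427}$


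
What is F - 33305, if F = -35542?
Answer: -68847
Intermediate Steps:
F - 33305 = -35542 - 33305 = -68847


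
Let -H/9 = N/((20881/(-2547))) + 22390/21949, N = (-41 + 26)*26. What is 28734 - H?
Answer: 13369713792486/458317069 ≈ 29171.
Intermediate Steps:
N = -390 (N = -15*26 = -390)
H = -200431131840/458317069 (H = -9*(-390/(20881/(-2547)) + 22390/21949) = -9*(-390/(20881*(-1/2547)) + 22390*(1/21949)) = -9*(-390/(-20881/2547) + 22390/21949) = -9*(-390*(-2547/20881) + 22390/21949) = -9*(993330/20881 + 22390/21949) = -9*22270125760/458317069 = -200431131840/458317069 ≈ -437.32)
28734 - H = 28734 - 1*(-200431131840/458317069) = 28734 + 200431131840/458317069 = 13369713792486/458317069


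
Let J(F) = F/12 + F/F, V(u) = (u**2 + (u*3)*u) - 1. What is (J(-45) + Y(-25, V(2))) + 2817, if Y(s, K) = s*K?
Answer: 9757/4 ≈ 2439.3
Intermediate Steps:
V(u) = -1 + 4*u**2 (V(u) = (u**2 + (3*u)*u) - 1 = (u**2 + 3*u**2) - 1 = 4*u**2 - 1 = -1 + 4*u**2)
J(F) = 1 + F/12 (J(F) = F*(1/12) + 1 = F/12 + 1 = 1 + F/12)
Y(s, K) = K*s
(J(-45) + Y(-25, V(2))) + 2817 = ((1 + (1/12)*(-45)) + (-1 + 4*2**2)*(-25)) + 2817 = ((1 - 15/4) + (-1 + 4*4)*(-25)) + 2817 = (-11/4 + (-1 + 16)*(-25)) + 2817 = (-11/4 + 15*(-25)) + 2817 = (-11/4 - 375) + 2817 = -1511/4 + 2817 = 9757/4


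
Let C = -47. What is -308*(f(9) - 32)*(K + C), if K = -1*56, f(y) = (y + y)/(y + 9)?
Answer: -983444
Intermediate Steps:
f(y) = 2*y/(9 + y) (f(y) = (2*y)/(9 + y) = 2*y/(9 + y))
K = -56
-308*(f(9) - 32)*(K + C) = -308*(2*9/(9 + 9) - 32)*(-56 - 47) = -308*(2*9/18 - 32)*(-103) = -308*(2*9*(1/18) - 32)*(-103) = -308*(1 - 32)*(-103) = -(-9548)*(-103) = -308*3193 = -983444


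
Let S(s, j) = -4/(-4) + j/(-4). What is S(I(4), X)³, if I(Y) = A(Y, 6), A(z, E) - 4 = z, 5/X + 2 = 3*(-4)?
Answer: 226981/175616 ≈ 1.2925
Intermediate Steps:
X = -5/14 (X = 5/(-2 + 3*(-4)) = 5/(-2 - 12) = 5/(-14) = 5*(-1/14) = -5/14 ≈ -0.35714)
A(z, E) = 4 + z
I(Y) = 4 + Y
S(s, j) = 1 - j/4 (S(s, j) = -4*(-¼) + j*(-¼) = 1 - j/4)
S(I(4), X)³ = (1 - ¼*(-5/14))³ = (1 + 5/56)³ = (61/56)³ = 226981/175616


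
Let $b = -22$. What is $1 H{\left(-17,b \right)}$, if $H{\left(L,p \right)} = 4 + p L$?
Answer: $378$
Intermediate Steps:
$H{\left(L,p \right)} = 4 + L p$
$1 H{\left(-17,b \right)} = 1 \left(4 - -374\right) = 1 \left(4 + 374\right) = 1 \cdot 378 = 378$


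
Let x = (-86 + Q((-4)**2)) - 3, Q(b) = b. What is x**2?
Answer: 5329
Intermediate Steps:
x = -73 (x = (-86 + (-4)**2) - 3 = (-86 + 16) - 3 = -70 - 3 = -73)
x**2 = (-73)**2 = 5329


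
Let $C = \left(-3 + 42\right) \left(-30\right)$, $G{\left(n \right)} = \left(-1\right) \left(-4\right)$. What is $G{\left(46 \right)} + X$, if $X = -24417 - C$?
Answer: $-23243$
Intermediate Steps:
$G{\left(n \right)} = 4$
$C = -1170$ ($C = 39 \left(-30\right) = -1170$)
$X = -23247$ ($X = -24417 - -1170 = -24417 + 1170 = -23247$)
$G{\left(46 \right)} + X = 4 - 23247 = -23243$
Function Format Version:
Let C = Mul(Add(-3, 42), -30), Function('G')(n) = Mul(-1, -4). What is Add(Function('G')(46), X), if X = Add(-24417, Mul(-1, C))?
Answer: -23243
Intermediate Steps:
Function('G')(n) = 4
C = -1170 (C = Mul(39, -30) = -1170)
X = -23247 (X = Add(-24417, Mul(-1, -1170)) = Add(-24417, 1170) = -23247)
Add(Function('G')(46), X) = Add(4, -23247) = -23243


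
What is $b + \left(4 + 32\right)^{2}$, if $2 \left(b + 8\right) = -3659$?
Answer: $- \frac{1083}{2} \approx -541.5$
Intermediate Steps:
$b = - \frac{3675}{2}$ ($b = -8 + \frac{1}{2} \left(-3659\right) = -8 - \frac{3659}{2} = - \frac{3675}{2} \approx -1837.5$)
$b + \left(4 + 32\right)^{2} = - \frac{3675}{2} + \left(4 + 32\right)^{2} = - \frac{3675}{2} + 36^{2} = - \frac{3675}{2} + 1296 = - \frac{1083}{2}$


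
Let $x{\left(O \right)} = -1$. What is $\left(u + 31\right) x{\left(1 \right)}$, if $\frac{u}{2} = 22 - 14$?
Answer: $-47$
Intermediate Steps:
$u = 16$ ($u = 2 \left(22 - 14\right) = 2 \cdot 8 = 16$)
$\left(u + 31\right) x{\left(1 \right)} = \left(16 + 31\right) \left(-1\right) = 47 \left(-1\right) = -47$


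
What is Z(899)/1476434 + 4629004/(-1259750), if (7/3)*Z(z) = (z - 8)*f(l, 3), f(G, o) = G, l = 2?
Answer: -11958549404663/3254891030125 ≈ -3.6740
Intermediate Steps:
Z(z) = -48/7 + 6*z/7 (Z(z) = 3*((z - 8)*2)/7 = 3*((-8 + z)*2)/7 = 3*(-16 + 2*z)/7 = -48/7 + 6*z/7)
Z(899)/1476434 + 4629004/(-1259750) = (-48/7 + (6/7)*899)/1476434 + 4629004/(-1259750) = (-48/7 + 5394/7)*(1/1476434) + 4629004*(-1/1259750) = (5346/7)*(1/1476434) - 2314502/629875 = 2673/5167519 - 2314502/629875 = -11958549404663/3254891030125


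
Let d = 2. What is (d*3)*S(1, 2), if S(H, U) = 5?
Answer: 30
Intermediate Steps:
(d*3)*S(1, 2) = (2*3)*5 = 6*5 = 30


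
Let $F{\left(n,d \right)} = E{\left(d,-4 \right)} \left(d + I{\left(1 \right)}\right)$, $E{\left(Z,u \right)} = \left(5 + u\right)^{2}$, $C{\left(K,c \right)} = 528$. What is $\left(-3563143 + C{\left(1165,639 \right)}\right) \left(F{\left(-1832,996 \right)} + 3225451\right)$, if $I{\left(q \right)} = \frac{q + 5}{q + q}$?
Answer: $-11494599166750$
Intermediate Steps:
$I{\left(q \right)} = \frac{5 + q}{2 q}$
$F{\left(n,d \right)} = 3 + d$ ($F{\left(n,d \right)} = \left(5 - 4\right)^{2} \left(d + \frac{5 + 1}{2 \cdot 1}\right) = 1^{2} \left(d + \frac{1}{2} \cdot 1 \cdot 6\right) = 1 \left(d + 3\right) = 1 \left(3 + d\right) = 3 + d$)
$\left(-3563143 + C{\left(1165,639 \right)}\right) \left(F{\left(-1832,996 \right)} + 3225451\right) = \left(-3563143 + 528\right) \left(\left(3 + 996\right) + 3225451\right) = - 3562615 \left(999 + 3225451\right) = \left(-3562615\right) 3226450 = -11494599166750$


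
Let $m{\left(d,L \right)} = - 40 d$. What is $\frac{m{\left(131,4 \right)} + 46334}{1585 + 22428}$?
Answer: $\frac{41094}{24013} \approx 1.7113$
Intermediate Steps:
$\frac{m{\left(131,4 \right)} + 46334}{1585 + 22428} = \frac{\left(-40\right) 131 + 46334}{1585 + 22428} = \frac{-5240 + 46334}{24013} = 41094 \cdot \frac{1}{24013} = \frac{41094}{24013}$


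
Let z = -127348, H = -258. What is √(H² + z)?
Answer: 4*I*√3799 ≈ 246.54*I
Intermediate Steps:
√(H² + z) = √((-258)² - 127348) = √(66564 - 127348) = √(-60784) = 4*I*√3799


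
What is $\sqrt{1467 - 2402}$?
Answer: $i \sqrt{935} \approx 30.578 i$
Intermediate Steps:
$\sqrt{1467 - 2402} = \sqrt{-935} = i \sqrt{935}$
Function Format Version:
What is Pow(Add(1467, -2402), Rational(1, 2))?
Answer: Mul(I, Pow(935, Rational(1, 2))) ≈ Mul(30.578, I)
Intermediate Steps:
Pow(Add(1467, -2402), Rational(1, 2)) = Pow(-935, Rational(1, 2)) = Mul(I, Pow(935, Rational(1, 2)))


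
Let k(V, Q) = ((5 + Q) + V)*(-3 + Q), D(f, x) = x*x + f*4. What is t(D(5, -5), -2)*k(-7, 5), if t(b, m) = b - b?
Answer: 0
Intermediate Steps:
D(f, x) = x² + 4*f
k(V, Q) = (-3 + Q)*(5 + Q + V) (k(V, Q) = (5 + Q + V)*(-3 + Q) = (-3 + Q)*(5 + Q + V))
t(b, m) = 0
t(D(5, -5), -2)*k(-7, 5) = 0*(-15 + 5² - 3*(-7) + 2*5 + 5*(-7)) = 0*(-15 + 25 + 21 + 10 - 35) = 0*6 = 0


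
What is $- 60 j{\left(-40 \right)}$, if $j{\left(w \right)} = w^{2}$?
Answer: $-96000$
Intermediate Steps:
$- 60 j{\left(-40 \right)} = - 60 \left(-40\right)^{2} = \left(-60\right) 1600 = -96000$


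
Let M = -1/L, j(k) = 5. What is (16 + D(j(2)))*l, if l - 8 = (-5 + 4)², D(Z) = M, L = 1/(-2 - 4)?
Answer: 198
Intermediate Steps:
L = -⅙ (L = 1/(-6) = -⅙ ≈ -0.16667)
M = 6 (M = -1/(-⅙) = -1*(-6) = 6)
D(Z) = 6
l = 9 (l = 8 + (-5 + 4)² = 8 + (-1)² = 8 + 1 = 9)
(16 + D(j(2)))*l = (16 + 6)*9 = 22*9 = 198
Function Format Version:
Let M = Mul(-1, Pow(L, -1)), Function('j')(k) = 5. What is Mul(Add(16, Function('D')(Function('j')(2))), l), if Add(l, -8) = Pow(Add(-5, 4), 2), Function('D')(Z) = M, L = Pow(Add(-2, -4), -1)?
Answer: 198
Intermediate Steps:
L = Rational(-1, 6) (L = Pow(-6, -1) = Rational(-1, 6) ≈ -0.16667)
M = 6 (M = Mul(-1, Pow(Rational(-1, 6), -1)) = Mul(-1, -6) = 6)
Function('D')(Z) = 6
l = 9 (l = Add(8, Pow(Add(-5, 4), 2)) = Add(8, Pow(-1, 2)) = Add(8, 1) = 9)
Mul(Add(16, Function('D')(Function('j')(2))), l) = Mul(Add(16, 6), 9) = Mul(22, 9) = 198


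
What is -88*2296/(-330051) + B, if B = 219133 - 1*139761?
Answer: 26197010020/330051 ≈ 79373.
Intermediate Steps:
B = 79372 (B = 219133 - 139761 = 79372)
-88*2296/(-330051) + B = -88*2296/(-330051) + 79372 = -202048*(-1/330051) + 79372 = 202048/330051 + 79372 = 26197010020/330051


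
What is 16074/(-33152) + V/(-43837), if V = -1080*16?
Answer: -65884689/726642112 ≈ -0.090670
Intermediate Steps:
V = -17280
16074/(-33152) + V/(-43837) = 16074/(-33152) - 17280/(-43837) = 16074*(-1/33152) - 17280*(-1/43837) = -8037/16576 + 17280/43837 = -65884689/726642112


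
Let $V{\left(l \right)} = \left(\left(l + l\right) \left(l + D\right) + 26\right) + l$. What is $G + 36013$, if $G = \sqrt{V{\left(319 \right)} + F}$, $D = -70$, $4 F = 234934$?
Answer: $36013 + \frac{\sqrt{871762}}{2} \approx 36480.0$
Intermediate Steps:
$F = \frac{117467}{2}$ ($F = \frac{1}{4} \cdot 234934 = \frac{117467}{2} \approx 58734.0$)
$V{\left(l \right)} = 26 + l + 2 l \left(-70 + l\right)$ ($V{\left(l \right)} = \left(\left(l + l\right) \left(l - 70\right) + 26\right) + l = \left(2 l \left(-70 + l\right) + 26\right) + l = \left(26 + 2 l \left(-70 + l\right)\right) + l = 26 + l + 2 l \left(-70 + l\right)$)
$G = \frac{\sqrt{871762}}{2}$ ($G = \sqrt{\left(26 - 44341 + 2 \cdot 319^{2}\right) + \frac{117467}{2}} = \sqrt{\left(26 - 44341 + 2 \cdot 101761\right) + \frac{117467}{2}} = \sqrt{\left(26 - 44341 + 203522\right) + \frac{117467}{2}} = \sqrt{159207 + \frac{117467}{2}} = \sqrt{\frac{435881}{2}} = \frac{\sqrt{871762}}{2} \approx 466.84$)
$G + 36013 = \frac{\sqrt{871762}}{2} + 36013 = 36013 + \frac{\sqrt{871762}}{2}$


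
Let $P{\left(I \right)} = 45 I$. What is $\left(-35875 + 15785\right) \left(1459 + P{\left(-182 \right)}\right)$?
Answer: $135225790$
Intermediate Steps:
$\left(-35875 + 15785\right) \left(1459 + P{\left(-182 \right)}\right) = \left(-35875 + 15785\right) \left(1459 + 45 \left(-182\right)\right) = - 20090 \left(1459 - 8190\right) = \left(-20090\right) \left(-6731\right) = 135225790$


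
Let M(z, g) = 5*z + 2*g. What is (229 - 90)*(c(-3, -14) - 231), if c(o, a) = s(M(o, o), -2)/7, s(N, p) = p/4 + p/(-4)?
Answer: -32109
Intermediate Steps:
M(z, g) = 2*g + 5*z
s(N, p) = 0 (s(N, p) = p*(¼) + p*(-¼) = p/4 - p/4 = 0)
c(o, a) = 0 (c(o, a) = 0/7 = 0*(⅐) = 0)
(229 - 90)*(c(-3, -14) - 231) = (229 - 90)*(0 - 231) = 139*(-231) = -32109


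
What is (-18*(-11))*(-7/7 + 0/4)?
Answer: -198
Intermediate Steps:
(-18*(-11))*(-7/7 + 0/4) = 198*(-7*⅐ + 0*(¼)) = 198*(-1 + 0) = 198*(-1) = -198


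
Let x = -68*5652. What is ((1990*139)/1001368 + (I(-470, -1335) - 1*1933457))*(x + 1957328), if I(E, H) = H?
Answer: -1914306087083296/629 ≈ -3.0434e+12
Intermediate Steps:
x = -384336
((1990*139)/1001368 + (I(-470, -1335) - 1*1933457))*(x + 1957328) = ((1990*139)/1001368 + (-1335 - 1*1933457))*(-384336 + 1957328) = (276610*(1/1001368) + (-1335 - 1933457))*1572992 = (695/2516 - 1934792)*1572992 = -4867935977/2516*1572992 = -1914306087083296/629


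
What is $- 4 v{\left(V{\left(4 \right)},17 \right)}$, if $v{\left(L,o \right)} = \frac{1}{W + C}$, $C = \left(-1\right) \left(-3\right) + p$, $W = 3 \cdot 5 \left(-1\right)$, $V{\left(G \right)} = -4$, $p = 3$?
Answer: $\frac{4}{9} \approx 0.44444$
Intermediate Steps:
$W = -15$ ($W = 15 \left(-1\right) = -15$)
$C = 6$ ($C = \left(-1\right) \left(-3\right) + 3 = 3 + 3 = 6$)
$v{\left(L,o \right)} = - \frac{1}{9}$ ($v{\left(L,o \right)} = \frac{1}{-15 + 6} = \frac{1}{-9} = - \frac{1}{9}$)
$- 4 v{\left(V{\left(4 \right)},17 \right)} = \left(-4\right) \left(- \frac{1}{9}\right) = \frac{4}{9}$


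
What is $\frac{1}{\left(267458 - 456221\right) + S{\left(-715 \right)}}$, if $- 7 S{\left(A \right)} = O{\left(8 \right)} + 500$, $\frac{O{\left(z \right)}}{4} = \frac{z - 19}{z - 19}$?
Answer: $- \frac{1}{188835} \approx -5.2956 \cdot 10^{-6}$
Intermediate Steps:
$O{\left(z \right)} = 4$ ($O{\left(z \right)} = 4 \frac{z - 19}{z - 19} = 4 \frac{-19 + z}{-19 + z} = 4 \cdot 1 = 4$)
$S{\left(A \right)} = -72$ ($S{\left(A \right)} = - \frac{4 + 500}{7} = \left(- \frac{1}{7}\right) 504 = -72$)
$\frac{1}{\left(267458 - 456221\right) + S{\left(-715 \right)}} = \frac{1}{\left(267458 - 456221\right) - 72} = \frac{1}{-188763 - 72} = \frac{1}{-188835} = - \frac{1}{188835}$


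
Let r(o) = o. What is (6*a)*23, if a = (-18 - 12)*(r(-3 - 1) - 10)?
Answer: 57960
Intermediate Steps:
a = 420 (a = (-18 - 12)*((-3 - 1) - 10) = -30*(-4 - 10) = -30*(-14) = 420)
(6*a)*23 = (6*420)*23 = 2520*23 = 57960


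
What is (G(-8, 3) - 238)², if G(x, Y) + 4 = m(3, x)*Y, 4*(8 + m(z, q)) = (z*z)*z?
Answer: 966289/16 ≈ 60393.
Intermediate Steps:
m(z, q) = -8 + z³/4 (m(z, q) = -8 + ((z*z)*z)/4 = -8 + (z²*z)/4 = -8 + z³/4)
G(x, Y) = -4 - 5*Y/4 (G(x, Y) = -4 + (-8 + (¼)*3³)*Y = -4 + (-8 + (¼)*27)*Y = -4 + (-8 + 27/4)*Y = -4 - 5*Y/4)
(G(-8, 3) - 238)² = ((-4 - 5/4*3) - 238)² = ((-4 - 15/4) - 238)² = (-31/4 - 238)² = (-983/4)² = 966289/16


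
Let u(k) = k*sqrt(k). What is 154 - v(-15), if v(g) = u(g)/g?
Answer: 154 - I*sqrt(15) ≈ 154.0 - 3.873*I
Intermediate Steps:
u(k) = k**(3/2)
v(g) = sqrt(g) (v(g) = g**(3/2)/g = sqrt(g))
154 - v(-15) = 154 - sqrt(-15) = 154 - I*sqrt(15)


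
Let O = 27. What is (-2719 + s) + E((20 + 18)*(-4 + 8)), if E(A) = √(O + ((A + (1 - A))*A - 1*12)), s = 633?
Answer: -2086 + √167 ≈ -2073.1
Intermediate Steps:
E(A) = √(15 + A) (E(A) = √(27 + ((A + (1 - A))*A - 1*12)) = √(27 + (1*A - 12)) = √(27 + (A - 12)) = √(27 + (-12 + A)) = √(15 + A))
(-2719 + s) + E((20 + 18)*(-4 + 8)) = (-2719 + 633) + √(15 + (20 + 18)*(-4 + 8)) = -2086 + √(15 + 38*4) = -2086 + √(15 + 152) = -2086 + √167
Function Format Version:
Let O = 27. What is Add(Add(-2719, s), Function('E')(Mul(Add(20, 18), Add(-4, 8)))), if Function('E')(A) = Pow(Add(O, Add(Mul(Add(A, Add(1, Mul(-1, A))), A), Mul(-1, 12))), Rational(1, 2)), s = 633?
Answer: Add(-2086, Pow(167, Rational(1, 2))) ≈ -2073.1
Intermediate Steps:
Function('E')(A) = Pow(Add(15, A), Rational(1, 2)) (Function('E')(A) = Pow(Add(27, Add(Mul(Add(A, Add(1, Mul(-1, A))), A), Mul(-1, 12))), Rational(1, 2)) = Pow(Add(27, Add(Mul(1, A), -12)), Rational(1, 2)) = Pow(Add(27, Add(A, -12)), Rational(1, 2)) = Pow(Add(27, Add(-12, A)), Rational(1, 2)) = Pow(Add(15, A), Rational(1, 2)))
Add(Add(-2719, s), Function('E')(Mul(Add(20, 18), Add(-4, 8)))) = Add(Add(-2719, 633), Pow(Add(15, Mul(Add(20, 18), Add(-4, 8))), Rational(1, 2))) = Add(-2086, Pow(Add(15, Mul(38, 4)), Rational(1, 2))) = Add(-2086, Pow(Add(15, 152), Rational(1, 2))) = Add(-2086, Pow(167, Rational(1, 2)))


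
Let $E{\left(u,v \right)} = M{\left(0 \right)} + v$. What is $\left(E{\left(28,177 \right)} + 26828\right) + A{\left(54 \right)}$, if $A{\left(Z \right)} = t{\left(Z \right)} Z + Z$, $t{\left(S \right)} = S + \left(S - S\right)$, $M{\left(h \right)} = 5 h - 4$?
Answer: $29971$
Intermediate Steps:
$M{\left(h \right)} = -4 + 5 h$
$E{\left(u,v \right)} = -4 + v$ ($E{\left(u,v \right)} = \left(-4 + 5 \cdot 0\right) + v = \left(-4 + 0\right) + v = -4 + v$)
$t{\left(S \right)} = S$ ($t{\left(S \right)} = S + 0 = S$)
$A{\left(Z \right)} = Z + Z^{2}$ ($A{\left(Z \right)} = Z Z + Z = Z^{2} + Z = Z + Z^{2}$)
$\left(E{\left(28,177 \right)} + 26828\right) + A{\left(54 \right)} = \left(\left(-4 + 177\right) + 26828\right) + 54 \left(1 + 54\right) = \left(173 + 26828\right) + 54 \cdot 55 = 27001 + 2970 = 29971$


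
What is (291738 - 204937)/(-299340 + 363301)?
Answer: 86801/63961 ≈ 1.3571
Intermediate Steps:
(291738 - 204937)/(-299340 + 363301) = 86801/63961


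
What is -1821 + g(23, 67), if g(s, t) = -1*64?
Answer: -1885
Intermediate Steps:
g(s, t) = -64
-1821 + g(23, 67) = -1821 - 64 = -1885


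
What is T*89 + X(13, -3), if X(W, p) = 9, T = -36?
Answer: -3195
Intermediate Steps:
T*89 + X(13, -3) = -36*89 + 9 = -3204 + 9 = -3195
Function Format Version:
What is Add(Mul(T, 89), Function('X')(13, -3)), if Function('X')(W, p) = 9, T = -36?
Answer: -3195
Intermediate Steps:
Add(Mul(T, 89), Function('X')(13, -3)) = Add(Mul(-36, 89), 9) = Add(-3204, 9) = -3195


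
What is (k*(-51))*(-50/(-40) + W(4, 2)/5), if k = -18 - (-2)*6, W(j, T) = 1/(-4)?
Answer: 1836/5 ≈ 367.20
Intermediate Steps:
W(j, T) = -1/4
k = -6 (k = -18 - 1*(-12) = -18 + 12 = -6)
(k*(-51))*(-50/(-40) + W(4, 2)/5) = (-6*(-51))*(-50/(-40) - 1/4/5) = 306*(-50*(-1/40) - 1/4*1/5) = 306*(5/4 - 1/20) = 306*(6/5) = 1836/5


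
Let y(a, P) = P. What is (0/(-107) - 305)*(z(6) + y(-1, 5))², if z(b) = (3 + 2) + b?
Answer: -78080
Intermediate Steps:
z(b) = 5 + b
(0/(-107) - 305)*(z(6) + y(-1, 5))² = (0/(-107) - 305)*((5 + 6) + 5)² = (0*(-1/107) - 305)*(11 + 5)² = (0 - 305)*16² = -305*256 = -78080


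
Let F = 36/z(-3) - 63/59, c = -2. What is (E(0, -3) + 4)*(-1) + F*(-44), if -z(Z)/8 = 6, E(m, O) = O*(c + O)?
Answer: 3598/59 ≈ 60.983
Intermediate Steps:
E(m, O) = O*(-2 + O)
z(Z) = -48 (z(Z) = -8*6 = -48)
F = -429/236 (F = 36/(-48) - 63/59 = 36*(-1/48) - 63*1/59 = -3/4 - 63/59 = -429/236 ≈ -1.8178)
(E(0, -3) + 4)*(-1) + F*(-44) = (-3*(-2 - 3) + 4)*(-1) - 429/236*(-44) = (-3*(-5) + 4)*(-1) + 4719/59 = (15 + 4)*(-1) + 4719/59 = 19*(-1) + 4719/59 = -19 + 4719/59 = 3598/59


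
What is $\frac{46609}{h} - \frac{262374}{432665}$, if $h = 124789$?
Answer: $- \frac{12575306101}{53991832685} \approx -0.23291$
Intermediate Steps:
$\frac{46609}{h} - \frac{262374}{432665} = \frac{46609}{124789} - \frac{262374}{432665} = - \frac{12575306101}{53991832685}$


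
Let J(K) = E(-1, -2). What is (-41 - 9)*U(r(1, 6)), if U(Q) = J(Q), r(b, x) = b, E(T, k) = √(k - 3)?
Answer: -50*I*√5 ≈ -111.8*I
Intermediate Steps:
E(T, k) = √(-3 + k)
J(K) = I*√5 (J(K) = √(-3 - 2) = √(-5) = I*√5)
U(Q) = I*√5
(-41 - 9)*U(r(1, 6)) = (-41 - 9)*(I*√5) = -50*I*√5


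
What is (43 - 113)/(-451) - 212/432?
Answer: -16343/48708 ≈ -0.33553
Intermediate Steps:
(43 - 113)/(-451) - 212/432 = -70*(-1/451) - 212*1/432 = 70/451 - 53/108 = -16343/48708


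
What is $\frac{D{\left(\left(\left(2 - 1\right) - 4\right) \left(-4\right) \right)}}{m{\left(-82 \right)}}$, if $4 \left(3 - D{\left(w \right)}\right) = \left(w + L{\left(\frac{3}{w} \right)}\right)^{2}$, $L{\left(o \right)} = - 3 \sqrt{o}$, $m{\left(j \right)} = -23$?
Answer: $\frac{393}{368} \approx 1.0679$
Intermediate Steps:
$D{\left(w \right)} = 3 - \frac{\left(w - 3 \sqrt{3} \sqrt{\frac{1}{w}}\right)^{2}}{4}$ ($D{\left(w \right)} = 3 - \frac{\left(w - 3 \sqrt{\frac{3}{w}}\right)^{2}}{4} = 3 - \frac{\left(w - 3 \sqrt{3} \sqrt{\frac{1}{w}}\right)^{2}}{4}$)
$\frac{D{\left(\left(\left(2 - 1\right) - 4\right) \left(-4\right) \right)}}{m{\left(-82 \right)}} = \frac{3 - \frac{\left(\left(\left(2 - 1\right) - 4\right) \left(-4\right) - 3 \sqrt{3} \sqrt{\frac{1}{\left(\left(2 - 1\right) - 4\right) \left(-4\right)}}\right)^{2}}{4}}{-23} = \left(3 - \frac{\left(\left(1 - 4\right) \left(-4\right) - 3 \sqrt{3} \sqrt{\frac{1}{\left(1 - 4\right) \left(-4\right)}}\right)^{2}}{4}\right) \left(- \frac{1}{23}\right) = \left(3 - \frac{\left(\left(-3\right) \left(-4\right) - 3 \sqrt{3} \sqrt{\frac{1}{\left(-3\right) \left(-4\right)}}\right)^{2}}{4}\right) \left(- \frac{1}{23}\right) = \left(3 - \frac{\left(12 - 3 \sqrt{3} \sqrt{\frac{1}{12}}\right)^{2}}{4}\right) \left(- \frac{1}{23}\right) = \left(3 - \frac{\left(12 - \frac{3 \sqrt{3}}{2 \sqrt{3}}\right)^{2}}{4}\right) \left(- \frac{1}{23}\right) = \left(3 - \frac{\left(12 - 3 \sqrt{3} \frac{\sqrt{3}}{6}\right)^{2}}{4}\right) \left(- \frac{1}{23}\right) = \left(3 - \frac{\left(12 - \frac{3}{2}\right)^{2}}{4}\right) \left(- \frac{1}{23}\right) = \left(3 - \frac{\left(\frac{21}{2}\right)^{2}}{4}\right) \left(- \frac{1}{23}\right) = \left(3 - \frac{441}{16}\right) \left(- \frac{1}{23}\right) = \left(- \frac{393}{16}\right) \left(- \frac{1}{23}\right) = \frac{393}{368}$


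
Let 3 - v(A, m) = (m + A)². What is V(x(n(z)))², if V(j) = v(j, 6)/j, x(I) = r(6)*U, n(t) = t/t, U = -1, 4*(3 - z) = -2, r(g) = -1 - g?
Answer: 27556/49 ≈ 562.37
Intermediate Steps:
v(A, m) = 3 - (A + m)² (v(A, m) = 3 - (m + A)² = 3 - (A + m)²)
z = 7/2 (z = 3 - ¼*(-2) = 3 + ½ = 7/2 ≈ 3.5000)
n(t) = 1
x(I) = 7 (x(I) = (-1 - 1*6)*(-1) = (-1 - 6)*(-1) = -7*(-1) = 7)
V(j) = (3 - (6 + j)²)/j (V(j) = (3 - (j + 6)²)/j = (3 - (6 + j)²)/j)
V(x(n(z)))² = ((3 - (6 + 7)²)/7)² = ((3 - 1*13²)/7)² = ((3 - 1*169)/7)² = ((3 - 169)/7)² = ((⅐)*(-166))² = (-166/7)² = 27556/49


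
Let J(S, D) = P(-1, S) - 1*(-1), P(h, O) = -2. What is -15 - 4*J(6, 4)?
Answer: -11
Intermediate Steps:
J(S, D) = -1 (J(S, D) = -2 - 1*(-1) = -2 + 1 = -1)
-15 - 4*J(6, 4) = -15 - 4*(-1) = -15 + 4 = -11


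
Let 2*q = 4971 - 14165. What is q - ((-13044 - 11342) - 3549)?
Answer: 23338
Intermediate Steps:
q = -4597 (q = (4971 - 14165)/2 = (1/2)*(-9194) = -4597)
q - ((-13044 - 11342) - 3549) = -4597 - ((-13044 - 11342) - 3549) = -4597 - (-24386 - 3549) = -4597 - 1*(-27935) = -4597 + 27935 = 23338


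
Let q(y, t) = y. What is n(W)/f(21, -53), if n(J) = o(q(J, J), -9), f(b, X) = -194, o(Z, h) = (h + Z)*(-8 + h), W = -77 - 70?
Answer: -1326/97 ≈ -13.670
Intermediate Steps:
W = -147
o(Z, h) = (-8 + h)*(Z + h) (o(Z, h) = (Z + h)*(-8 + h) = (-8 + h)*(Z + h))
n(J) = 153 - 17*J (n(J) = (-9)² - 8*J - 8*(-9) + J*(-9) = 81 - 8*J + 72 - 9*J = 153 - 17*J)
n(W)/f(21, -53) = (153 - 17*(-147))/(-194) = (153 + 2499)*(-1/194) = 2652*(-1/194) = -1326/97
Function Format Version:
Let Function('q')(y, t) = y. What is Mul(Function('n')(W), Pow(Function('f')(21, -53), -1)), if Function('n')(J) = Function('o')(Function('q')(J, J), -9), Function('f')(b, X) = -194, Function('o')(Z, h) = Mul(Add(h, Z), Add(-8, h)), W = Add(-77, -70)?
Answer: Rational(-1326, 97) ≈ -13.670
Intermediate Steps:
W = -147
Function('o')(Z, h) = Mul(Add(-8, h), Add(Z, h)) (Function('o')(Z, h) = Mul(Add(Z, h), Add(-8, h)) = Mul(Add(-8, h), Add(Z, h)))
Function('n')(J) = Add(153, Mul(-17, J)) (Function('n')(J) = Add(Pow(-9, 2), Mul(-8, J), Mul(-8, -9), Mul(J, -9)) = Add(81, Mul(-8, J), 72, Mul(-9, J)) = Add(153, Mul(-17, J)))
Mul(Function('n')(W), Pow(Function('f')(21, -53), -1)) = Mul(Add(153, Mul(-17, -147)), Pow(-194, -1)) = Mul(Add(153, 2499), Rational(-1, 194)) = Mul(2652, Rational(-1, 194)) = Rational(-1326, 97)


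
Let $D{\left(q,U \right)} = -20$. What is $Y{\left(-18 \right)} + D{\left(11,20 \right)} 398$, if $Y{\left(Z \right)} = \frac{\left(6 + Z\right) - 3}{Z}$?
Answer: $- \frac{47755}{6} \approx -7959.2$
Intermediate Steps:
$Y{\left(Z \right)} = \frac{3 + Z}{Z}$
$Y{\left(-18 \right)} + D{\left(11,20 \right)} 398 = \frac{3 - 18}{-18} - 7960 = \left(- \frac{1}{18}\right) \left(-15\right) - 7960 = \frac{5}{6} - 7960 = - \frac{47755}{6}$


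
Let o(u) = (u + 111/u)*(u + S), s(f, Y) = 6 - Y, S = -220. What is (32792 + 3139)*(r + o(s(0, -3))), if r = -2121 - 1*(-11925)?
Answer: 190530116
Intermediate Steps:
r = 9804 (r = -2121 + 11925 = 9804)
o(u) = (-220 + u)*(u + 111/u) (o(u) = (u + 111/u)*(u - 220) = (u + 111/u)*(-220 + u) = (-220 + u)*(u + 111/u))
(32792 + 3139)*(r + o(s(0, -3))) = (32792 + 3139)*(9804 + (111 + (6 - 1*(-3))² - 24420/(6 - 1*(-3)) - 220*(6 - 1*(-3)))) = 35931*(9804 + (111 + (6 + 3)² - 24420/(6 + 3) - 220*(6 + 3))) = 35931*(9804 + (111 + 9² - 24420/9 - 220*9)) = 35931*(9804 + (111 + 81 - 24420*⅑ - 1980)) = 35931*(9804 + (111 + 81 - 8140/3 - 1980)) = 35931*(9804 - 13504/3) = 35931*(15908/3) = 190530116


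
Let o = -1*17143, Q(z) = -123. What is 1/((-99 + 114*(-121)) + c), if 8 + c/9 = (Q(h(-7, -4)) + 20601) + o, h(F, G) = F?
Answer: 1/16050 ≈ 6.2305e-5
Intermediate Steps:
o = -17143
c = 29943 (c = -72 + 9*((-123 + 20601) - 17143) = -72 + 9*(20478 - 17143) = -72 + 9*3335 = -72 + 30015 = 29943)
1/((-99 + 114*(-121)) + c) = 1/((-99 + 114*(-121)) + 29943) = 1/((-99 - 13794) + 29943) = 1/(-13893 + 29943) = 1/16050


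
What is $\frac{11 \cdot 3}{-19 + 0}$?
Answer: $- \frac{33}{19} \approx -1.7368$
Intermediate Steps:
$\frac{11 \cdot 3}{-19 + 0} = \frac{33}{-19} = 33 \left(- \frac{1}{19}\right) = - \frac{33}{19}$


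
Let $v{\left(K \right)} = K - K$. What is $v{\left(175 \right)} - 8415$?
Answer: $-8415$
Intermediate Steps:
$v{\left(K \right)} = 0$
$v{\left(175 \right)} - 8415 = 0 - 8415 = -8415$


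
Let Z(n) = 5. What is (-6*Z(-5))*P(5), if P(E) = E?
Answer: -150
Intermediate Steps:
(-6*Z(-5))*P(5) = -6*5*5 = -30*5 = -150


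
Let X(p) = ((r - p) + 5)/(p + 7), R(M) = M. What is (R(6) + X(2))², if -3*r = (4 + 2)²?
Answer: 25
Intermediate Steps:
r = -12 (r = -(4 + 2)²/3 = -⅓*6² = -⅓*36 = -12)
X(p) = (-7 - p)/(7 + p) (X(p) = ((-12 - p) + 5)/(p + 7) = (-7 - p)/(7 + p))
(R(6) + X(2))² = (6 - 1)² = 5² = 25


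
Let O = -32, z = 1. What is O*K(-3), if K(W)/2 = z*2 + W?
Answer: 64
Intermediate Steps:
K(W) = 4 + 2*W (K(W) = 2*(1*2 + W) = 2*(2 + W) = 4 + 2*W)
O*K(-3) = -32*(4 + 2*(-3)) = -32*(4 - 6) = -32*(-2) = 64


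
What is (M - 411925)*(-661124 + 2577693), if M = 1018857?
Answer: 1163227056308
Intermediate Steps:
(M - 411925)*(-661124 + 2577693) = (1018857 - 411925)*(-661124 + 2577693) = 606932*1916569 = 1163227056308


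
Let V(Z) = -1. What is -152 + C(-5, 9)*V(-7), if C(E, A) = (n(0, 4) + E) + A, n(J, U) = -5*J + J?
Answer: -156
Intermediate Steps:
n(J, U) = -4*J
C(E, A) = A + E (C(E, A) = (-4*0 + E) + A = (0 + E) + A = E + A = A + E)
-152 + C(-5, 9)*V(-7) = -152 + (9 - 5)*(-1) = -152 + 4*(-1) = -152 - 4 = -156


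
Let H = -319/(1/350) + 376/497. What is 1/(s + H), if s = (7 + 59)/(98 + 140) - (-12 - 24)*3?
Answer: -8449/942409623 ≈ -8.9653e-6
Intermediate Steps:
H = -55489674/497 (H = -319/1/350 + 376*(1/497) = -319*350 + 376/497 = -111650 + 376/497 = -55489674/497 ≈ -1.1165e+5)
s = 12885/119 (s = 66/238 - (-36)*3 = 66*(1/238) - 1*(-108) = 33/119 + 108 = 12885/119 ≈ 108.28)
1/(s + H) = 1/(12885/119 - 55489674/497) = 1/(-942409623/8449) = -8449/942409623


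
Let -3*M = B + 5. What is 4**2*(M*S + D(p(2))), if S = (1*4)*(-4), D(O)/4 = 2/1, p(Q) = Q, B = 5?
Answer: 2944/3 ≈ 981.33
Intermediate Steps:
M = -10/3 (M = -(5 + 5)/3 = -1/3*10 = -10/3 ≈ -3.3333)
D(O) = 8 (D(O) = 4*(2/1) = 4*(2*1) = 4*2 = 8)
S = -16 (S = 4*(-4) = -16)
4**2*(M*S + D(p(2))) = 4**2*(-10/3*(-16) + 8) = 16*(160/3 + 8) = 16*(184/3) = 2944/3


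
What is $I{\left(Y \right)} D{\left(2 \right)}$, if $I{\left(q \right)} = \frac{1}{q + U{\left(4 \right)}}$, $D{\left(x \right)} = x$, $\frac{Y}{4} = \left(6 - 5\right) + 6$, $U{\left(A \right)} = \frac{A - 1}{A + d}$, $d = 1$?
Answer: $\frac{10}{143} \approx 0.06993$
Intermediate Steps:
$U{\left(A \right)} = \frac{-1 + A}{1 + A}$ ($U{\left(A \right)} = \frac{A - 1}{A + 1} = \frac{-1 + A}{1 + A}$)
$Y = 28$ ($Y = 4 \left(\left(6 - 5\right) + 6\right) = 4 \left(1 + 6\right) = 4 \cdot 7 = 28$)
$I{\left(q \right)} = \frac{1}{\frac{3}{5} + q}$ ($I{\left(q \right)} = \frac{1}{q + \frac{-1 + 4}{1 + 4}} = \frac{1}{q + \frac{1}{5} \cdot 3} = \frac{1}{q + \frac{3}{5}} = \frac{1}{\frac{3}{5} + q}$)
$I{\left(Y \right)} D{\left(2 \right)} = \frac{5}{3 + 5 \cdot 28} \cdot 2 = \frac{5}{3 + 140} \cdot 2 = \frac{5}{143} \cdot 2 = \frac{10}{143}$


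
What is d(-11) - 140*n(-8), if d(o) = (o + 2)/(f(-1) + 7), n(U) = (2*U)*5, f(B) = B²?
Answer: 89591/8 ≈ 11199.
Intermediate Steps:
n(U) = 10*U
d(o) = ¼ + o/8 (d(o) = (o + 2)/((-1)² + 7) = (2 + o)/(1 + 7) = (2 + o)/8 = (2 + o)*(⅛) = ¼ + o/8)
d(-11) - 140*n(-8) = (¼ + (⅛)*(-11)) - 1400*(-8) = (¼ - 11/8) - 140*(-80) = -9/8 + 11200 = 89591/8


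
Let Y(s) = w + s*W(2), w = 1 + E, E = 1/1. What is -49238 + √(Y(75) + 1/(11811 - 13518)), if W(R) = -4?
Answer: -49238 + I*√868328709/1707 ≈ -49238.0 + 17.263*I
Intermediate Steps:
E = 1
w = 2 (w = 1 + 1 = 2)
Y(s) = 2 - 4*s (Y(s) = 2 + s*(-4) = 2 - 4*s)
-49238 + √(Y(75) + 1/(11811 - 13518)) = -49238 + √((2 - 4*75) + 1/(11811 - 13518)) = -49238 + √((2 - 300) + 1/(-1707)) = -49238 + √(-298 - 1/1707) = -49238 + √(-508687/1707) = -49238 + I*√868328709/1707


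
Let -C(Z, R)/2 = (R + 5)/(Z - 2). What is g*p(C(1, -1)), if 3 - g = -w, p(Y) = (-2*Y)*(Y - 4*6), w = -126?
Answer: -31488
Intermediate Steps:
C(Z, R) = -2*(5 + R)/(-2 + Z) (C(Z, R) = -2*(R + 5)/(Z - 2) = -2*(5 + R)/(-2 + Z))
p(Y) = -2*Y*(-24 + Y) (p(Y) = (-2*Y)*(Y - 24) = (-2*Y)*(-24 + Y) = -2*Y*(-24 + Y))
g = -123 (g = 3 - (-1)*(-126) = 3 - 1*126 = 3 - 126 = -123)
g*p(C(1, -1)) = -246*2*(-5 - 1*(-1))/(-2 + 1)*(24 - 2*(-5 - 1*(-1))/(-2 + 1)) = -246*2*(-5 + 1)/(-1)*(24 - 2*(-5 + 1)/(-1)) = -246*2*(-1)*(-4)*(24 - 2*(-1)*(-4)) = -246*8*(24 - 1*8) = -246*8*(24 - 8) = -246*8*16 = -123*256 = -31488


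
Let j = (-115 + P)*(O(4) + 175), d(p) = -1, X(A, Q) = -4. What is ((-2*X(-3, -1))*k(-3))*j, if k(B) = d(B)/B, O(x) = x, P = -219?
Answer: -478288/3 ≈ -1.5943e+5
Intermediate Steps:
k(B) = -1/B
j = -59786 (j = (-115 - 219)*(4 + 175) = -334*179 = -59786)
((-2*X(-3, -1))*k(-3))*j = ((-2*(-4))*(-1/(-3)))*(-59786) = (8*(-1*(-⅓)))*(-59786) = (8*(⅓))*(-59786) = (8/3)*(-59786) = -478288/3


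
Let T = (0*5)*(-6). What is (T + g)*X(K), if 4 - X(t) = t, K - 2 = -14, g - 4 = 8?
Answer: 192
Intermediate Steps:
g = 12 (g = 4 + 8 = 12)
T = 0 (T = 0*(-6) = 0)
K = -12 (K = 2 - 14 = -12)
X(t) = 4 - t
(T + g)*X(K) = (0 + 12)*(4 - 1*(-12)) = 12*(4 + 12) = 12*16 = 192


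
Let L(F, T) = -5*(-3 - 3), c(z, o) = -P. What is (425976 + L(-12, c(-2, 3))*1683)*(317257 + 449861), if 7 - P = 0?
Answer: 365505644988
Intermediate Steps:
P = 7 (P = 7 - 1*0 = 7 + 0 = 7)
c(z, o) = -7 (c(z, o) = -1*7 = -7)
L(F, T) = 30 (L(F, T) = -5*(-6) = 30)
(425976 + L(-12, c(-2, 3))*1683)*(317257 + 449861) = (425976 + 30*1683)*(317257 + 449861) = (425976 + 50490)*767118 = 476466*767118 = 365505644988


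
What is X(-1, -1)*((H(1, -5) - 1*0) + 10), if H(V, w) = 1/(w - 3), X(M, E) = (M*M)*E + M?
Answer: -79/4 ≈ -19.750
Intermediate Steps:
X(M, E) = M + E*M² (X(M, E) = M²*E + M = E*M² + M = M + E*M²)
H(V, w) = 1/(-3 + w)
X(-1, -1)*((H(1, -5) - 1*0) + 10) = (-(1 - 1*(-1)))*((1/(-3 - 5) - 1*0) + 10) = (-(1 + 1))*((1/(-8) + 0) + 10) = (-1*2)*((-⅛ + 0) + 10) = -2*(-⅛ + 10) = -2*79/8 = -79/4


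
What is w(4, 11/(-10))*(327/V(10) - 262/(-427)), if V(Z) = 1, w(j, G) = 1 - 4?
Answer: -419673/427 ≈ -982.84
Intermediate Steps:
w(j, G) = -3
w(4, 11/(-10))*(327/V(10) - 262/(-427)) = -3*(327/1 - 262/(-427)) = -3*(327*1 - 262*(-1/427)) = -3*(327 + 262/427) = -3*139891/427 = -419673/427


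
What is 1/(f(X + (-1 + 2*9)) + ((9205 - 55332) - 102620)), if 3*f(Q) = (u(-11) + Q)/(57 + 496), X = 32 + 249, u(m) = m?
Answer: -237/35252998 ≈ -6.7228e-6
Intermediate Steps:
X = 281
f(Q) = -11/1659 + Q/1659 (f(Q) = ((-11 + Q)/(57 + 496))/3 = ((-11 + Q)/553)/3 = ((-11 + Q)*(1/553))/3 = (-11/553 + Q/553)/3 = -11/1659 + Q/1659)
1/(f(X + (-1 + 2*9)) + ((9205 - 55332) - 102620)) = 1/((-11/1659 + (281 + (-1 + 2*9))/1659) + ((9205 - 55332) - 102620)) = 1/((-11/1659 + (281 + (-1 + 18))/1659) + (-46127 - 102620)) = 1/((-11/1659 + (281 + 17)/1659) - 148747) = 1/((-11/1659 + (1/1659)*298) - 148747) = 1/((-11/1659 + 298/1659) - 148747) = 1/(41/237 - 148747) = 1/(-35252998/237) = -237/35252998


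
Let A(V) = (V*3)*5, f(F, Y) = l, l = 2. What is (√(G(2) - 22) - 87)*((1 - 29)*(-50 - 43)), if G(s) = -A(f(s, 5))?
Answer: -226548 + 5208*I*√13 ≈ -2.2655e+5 + 18778.0*I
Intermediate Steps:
f(F, Y) = 2
A(V) = 15*V (A(V) = (3*V)*5 = 15*V)
G(s) = -30 (G(s) = -15*2 = -1*30 = -30)
(√(G(2) - 22) - 87)*((1 - 29)*(-50 - 43)) = (√(-30 - 22) - 87)*((1 - 29)*(-50 - 43)) = (√(-52) - 87)*(-28*(-93)) = (2*I*√13 - 87)*2604 = (-87 + 2*I*√13)*2604 = -226548 + 5208*I*√13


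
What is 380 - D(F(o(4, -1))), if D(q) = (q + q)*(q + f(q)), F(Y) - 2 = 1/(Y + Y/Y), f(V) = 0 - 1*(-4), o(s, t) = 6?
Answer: 17330/49 ≈ 353.67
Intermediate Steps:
f(V) = 4 (f(V) = 0 + 4 = 4)
F(Y) = 2 + 1/(1 + Y) (F(Y) = 2 + 1/(Y + Y/Y) = 2 + 1/(Y + 1) = 2 + 1/(1 + Y))
D(q) = 2*q*(4 + q) (D(q) = (q + q)*(q + 4) = (2*q)*(4 + q) = 2*q*(4 + q))
380 - D(F(o(4, -1))) = 380 - 2*(3 + 2*6)/(1 + 6)*(4 + (3 + 2*6)/(1 + 6)) = 380 - 2*(3 + 12)/7*(4 + (3 + 12)/7) = 380 - 2*(⅐)*15*(4 + (⅐)*15) = 380 - 2*15*(4 + 15/7)/7 = 380 - 2*15*43/(7*7) = 380 - 1*1290/49 = 380 - 1290/49 = 17330/49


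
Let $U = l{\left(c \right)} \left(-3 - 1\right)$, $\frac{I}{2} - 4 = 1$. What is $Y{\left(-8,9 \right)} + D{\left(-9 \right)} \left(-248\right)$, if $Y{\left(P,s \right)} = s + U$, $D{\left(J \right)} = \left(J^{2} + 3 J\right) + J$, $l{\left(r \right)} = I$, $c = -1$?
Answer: $-11191$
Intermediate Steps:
$I = 10$ ($I = 8 + 2 \cdot 1 = 8 + 2 = 10$)
$l{\left(r \right)} = 10$
$U = -40$ ($U = 10 \left(-3 - 1\right) = 10 \left(-4\right) = -40$)
$D{\left(J \right)} = J^{2} + 4 J$
$Y{\left(P,s \right)} = -40 + s$ ($Y{\left(P,s \right)} = s - 40 = -40 + s$)
$Y{\left(-8,9 \right)} + D{\left(-9 \right)} \left(-248\right) = \left(-40 + 9\right) + - 9 \left(4 - 9\right) \left(-248\right) = -31 + \left(-9\right) \left(-5\right) \left(-248\right) = -31 + 45 \left(-248\right) = -31 - 11160 = -11191$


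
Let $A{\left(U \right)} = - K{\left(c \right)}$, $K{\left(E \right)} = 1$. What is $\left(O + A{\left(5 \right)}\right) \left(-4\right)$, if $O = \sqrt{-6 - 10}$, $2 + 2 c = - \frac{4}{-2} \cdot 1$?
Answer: $4 - 16 i \approx 4.0 - 16.0 i$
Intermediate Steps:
$c = 0$ ($c = -1 + \frac{- \frac{4}{-2} \cdot 1}{2} = -1 + \frac{\left(-4\right) \left(- \frac{1}{2}\right) 1}{2} = -1 + \frac{2 \cdot 1}{2} = -1 + \frac{1}{2} \cdot 2 = -1 + 1 = 0$)
$O = 4 i$ ($O = \sqrt{-6 - 10} = \sqrt{-16} = 4 i \approx 4.0 i$)
$A{\left(U \right)} = -1$ ($A{\left(U \right)} = \left(-1\right) 1 = -1$)
$\left(O + A{\left(5 \right)}\right) \left(-4\right) = \left(4 i - 1\right) \left(-4\right) = \left(-1 + 4 i\right) \left(-4\right) = 4 - 16 i$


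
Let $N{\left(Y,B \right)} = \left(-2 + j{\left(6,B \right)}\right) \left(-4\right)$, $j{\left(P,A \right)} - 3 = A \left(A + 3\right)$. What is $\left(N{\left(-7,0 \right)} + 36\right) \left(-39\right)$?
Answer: $-1248$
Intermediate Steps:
$j{\left(P,A \right)} = 3 + A \left(3 + A\right)$ ($j{\left(P,A \right)} = 3 + A \left(A + 3\right) = 3 + A \left(3 + A\right)$)
$N{\left(Y,B \right)} = -4 - 12 B - 4 B^{2}$ ($N{\left(Y,B \right)} = \left(-2 + \left(3 + B^{2} + 3 B\right)\right) \left(-4\right) = \left(1 + B^{2} + 3 B\right) \left(-4\right) = -4 - 12 B - 4 B^{2}$)
$\left(N{\left(-7,0 \right)} + 36\right) \left(-39\right) = \left(\left(-4 - 0 - 4 \cdot 0^{2}\right) + 36\right) \left(-39\right) = \left(\left(-4 + 0 - 0\right) + 36\right) \left(-39\right) = \left(\left(-4 + 0 + 0\right) + 36\right) \left(-39\right) = \left(-4 + 36\right) \left(-39\right) = 32 \left(-39\right) = -1248$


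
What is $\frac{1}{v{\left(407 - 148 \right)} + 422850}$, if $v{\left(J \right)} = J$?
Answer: $\frac{1}{423109} \approx 2.3635 \cdot 10^{-6}$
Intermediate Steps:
$\frac{1}{v{\left(407 - 148 \right)} + 422850} = \frac{1}{\left(407 - 148\right) + 422850} = \frac{1}{259 + 422850} = \frac{1}{423109}$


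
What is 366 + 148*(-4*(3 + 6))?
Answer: -4962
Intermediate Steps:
366 + 148*(-4*(3 + 6)) = 366 + 148*(-4*9) = 366 + 148*(-36) = 366 - 5328 = -4962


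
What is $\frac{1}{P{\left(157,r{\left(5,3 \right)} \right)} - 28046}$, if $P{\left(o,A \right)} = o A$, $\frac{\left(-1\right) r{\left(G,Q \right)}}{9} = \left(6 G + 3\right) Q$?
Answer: $- \frac{1}{167933} \approx -5.9548 \cdot 10^{-6}$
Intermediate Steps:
$r{\left(G,Q \right)} = - 9 Q \left(3 + 6 G\right)$ ($r{\left(G,Q \right)} = - 9 \left(6 G + 3\right) Q = - 9 \left(3 + 6 G\right) Q = - 9 Q \left(3 + 6 G\right)$)
$P{\left(o,A \right)} = A o$
$\frac{1}{P{\left(157,r{\left(5,3 \right)} \right)} - 28046} = \frac{1}{\left(-27\right) 3 \left(1 + 2 \cdot 5\right) 157 - 28046} = \frac{1}{\left(-27\right) 3 \left(1 + 10\right) 157 - 28046} = \frac{1}{\left(-27\right) 3 \cdot 11 \cdot 157 - 28046} = \frac{1}{\left(-891\right) 157 - 28046} = \frac{1}{-139887 - 28046} = \frac{1}{-167933} = - \frac{1}{167933}$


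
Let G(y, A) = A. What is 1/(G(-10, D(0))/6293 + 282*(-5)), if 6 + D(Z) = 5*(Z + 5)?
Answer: -6293/8873111 ≈ -0.00070922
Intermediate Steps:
D(Z) = 19 + 5*Z (D(Z) = -6 + 5*(Z + 5) = -6 + 5*(5 + Z) = -6 + (25 + 5*Z) = 19 + 5*Z)
1/(G(-10, D(0))/6293 + 282*(-5)) = 1/((19 + 5*0)/6293 + 282*(-5)) = 1/((19 + 0)*(1/6293) - 1410) = 1/(19*(1/6293) - 1410) = 1/(19/6293 - 1410) = 1/(-8873111/6293) = -6293/8873111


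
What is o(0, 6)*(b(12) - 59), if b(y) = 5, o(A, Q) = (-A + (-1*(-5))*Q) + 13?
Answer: -2322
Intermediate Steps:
o(A, Q) = 13 - A + 5*Q (o(A, Q) = (-A + 5*Q) + 13 = 13 - A + 5*Q)
o(0, 6)*(b(12) - 59) = (13 - 1*0 + 5*6)*(5 - 59) = (13 + 0 + 30)*(-54) = 43*(-54) = -2322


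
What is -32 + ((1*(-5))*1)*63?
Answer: -347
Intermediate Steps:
-32 + ((1*(-5))*1)*63 = -32 - 5*1*63 = -32 - 5*63 = -32 - 315 = -347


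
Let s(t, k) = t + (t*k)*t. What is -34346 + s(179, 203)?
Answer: 6470156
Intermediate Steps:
s(t, k) = t + k*t² (s(t, k) = t + (k*t)*t = t + k*t²)
-34346 + s(179, 203) = -34346 + 179*(1 + 203*179) = -34346 + 179*(1 + 36337) = -34346 + 179*36338 = -34346 + 6504502 = 6470156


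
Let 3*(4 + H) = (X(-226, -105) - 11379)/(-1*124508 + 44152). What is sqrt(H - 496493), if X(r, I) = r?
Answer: I*sqrt(7213328735219997)/120534 ≈ 704.63*I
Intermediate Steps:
H = -952667/241068 (H = -4 + ((-226 - 11379)/(-1*124508 + 44152))/3 = -4 + (-11605/(-124508 + 44152))/3 = -4 + (-11605/(-80356))/3 = -4 + (-11605*(-1/80356))/3 = -4 + (1/3)*(11605/80356) = -4 + 11605/241068 = -952667/241068 ≈ -3.9519)
sqrt(H - 496493) = sqrt(-952667/241068 - 496493) = sqrt(-119689527191/241068) = I*sqrt(7213328735219997)/120534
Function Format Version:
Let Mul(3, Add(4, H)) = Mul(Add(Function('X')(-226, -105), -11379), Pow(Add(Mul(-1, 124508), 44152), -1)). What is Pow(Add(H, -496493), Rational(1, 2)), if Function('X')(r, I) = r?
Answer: Mul(Rational(1, 120534), I, Pow(7213328735219997, Rational(1, 2))) ≈ Mul(704.63, I)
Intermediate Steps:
H = Rational(-952667, 241068) (H = Add(-4, Mul(Rational(1, 3), Mul(Add(-226, -11379), Pow(Add(Mul(-1, 124508), 44152), -1)))) = Add(-4, Mul(Rational(1, 3), Mul(-11605, Pow(Add(-124508, 44152), -1)))) = Add(-4, Mul(Rational(1, 3), Mul(-11605, Pow(-80356, -1)))) = Add(-4, Mul(Rational(1, 3), Mul(-11605, Rational(-1, 80356)))) = Add(-4, Mul(Rational(1, 3), Rational(11605, 80356))) = Add(-4, Rational(11605, 241068)) = Rational(-952667, 241068) ≈ -3.9519)
Pow(Add(H, -496493), Rational(1, 2)) = Pow(Add(Rational(-952667, 241068), -496493), Rational(1, 2)) = Pow(Rational(-119689527191, 241068), Rational(1, 2)) = Mul(Rational(1, 120534), I, Pow(7213328735219997, Rational(1, 2)))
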